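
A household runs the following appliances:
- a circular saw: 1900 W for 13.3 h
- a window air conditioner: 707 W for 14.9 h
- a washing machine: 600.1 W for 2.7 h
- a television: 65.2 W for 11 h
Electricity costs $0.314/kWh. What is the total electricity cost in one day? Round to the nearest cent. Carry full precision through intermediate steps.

$11.98

circular saw: 1900 W × 13.3 h = 25,270 Wh = 25.27 kWh
window air conditioner: 707 W × 14.9 h = 10,534 Wh = 10.53 kWh
washing machine: 600.1 W × 2.7 h = 1,620 Wh = 1.62 kWh
television: 65.2 W × 11 h = 717 Wh = 0.7172 kWh
Total energy = 25.27 + 10.53 + 1.62 + 0.7172 = 38.14 kWh
Cost = 38.14 kWh × $0.314 = $11.98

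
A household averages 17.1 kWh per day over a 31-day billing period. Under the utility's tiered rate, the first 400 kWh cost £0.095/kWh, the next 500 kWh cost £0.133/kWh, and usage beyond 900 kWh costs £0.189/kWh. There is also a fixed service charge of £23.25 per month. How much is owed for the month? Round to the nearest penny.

Usage = 17.1 kWh/day × 31 days = 530.1 kWh
First 400 kWh × £0.095 = £38.00
Next 130.1 kWh × £0.133 = £17.30
Remaining tier: 0 kWh (not reached)
Energy charge = £55.30; + service £23.25 = £78.55

£78.55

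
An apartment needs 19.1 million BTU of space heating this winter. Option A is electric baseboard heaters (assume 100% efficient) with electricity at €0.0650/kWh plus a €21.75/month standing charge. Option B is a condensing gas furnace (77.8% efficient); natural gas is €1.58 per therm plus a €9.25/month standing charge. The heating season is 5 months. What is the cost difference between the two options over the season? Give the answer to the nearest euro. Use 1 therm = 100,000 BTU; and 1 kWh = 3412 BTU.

Heat load = 19.1 × 10⁶ BTU = 19,100,000 BTU
Gas: input = 19,100,000 / 0.778 = 24,550,129 BTU = 245.5 therm → 245.5 × €1.58 = €387.89; + 5 × €9.25 standing = €434.14
Electric: 19,100,000 BTU / 3412 = 5,598 kWh → × €0.0650 = €363.86; + 5 × €21.75 standing = €472.61
Difference = |€434.14 − €472.61| = €38.47 ≈ €38

€38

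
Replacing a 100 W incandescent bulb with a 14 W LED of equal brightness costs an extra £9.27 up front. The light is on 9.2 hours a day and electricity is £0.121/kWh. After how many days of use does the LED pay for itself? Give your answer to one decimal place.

96.8 days

Power saved = 100 − 14 = 86 W
Daily energy saved = 86 W × 9.2 h = 791.2 Wh = 0.7912 kWh
Daily savings = 0.7912 × £0.121 = £0.0957
Payback = £9.27 / £0.0957 per day = 96.83 days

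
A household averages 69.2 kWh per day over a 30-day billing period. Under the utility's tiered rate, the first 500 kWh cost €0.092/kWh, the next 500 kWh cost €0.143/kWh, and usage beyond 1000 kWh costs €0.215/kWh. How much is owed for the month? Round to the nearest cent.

€348.84

Usage = 69.2 kWh/day × 30 days = 2076 kWh
First 500 kWh × €0.092 = €46.00
Next 500 kWh × €0.143 = €71.50
Remaining 1076 kWh × €0.215 = €231.34
Total = €348.84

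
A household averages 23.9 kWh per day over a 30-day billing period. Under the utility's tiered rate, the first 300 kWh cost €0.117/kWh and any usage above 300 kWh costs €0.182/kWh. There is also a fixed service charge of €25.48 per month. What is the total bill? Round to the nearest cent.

€136.47

Usage = 23.9 kWh/day × 30 days = 717 kWh
First 300 kWh × €0.117 = €35.10
Remaining 417 kWh × €0.182 = €75.89
Energy charge = €110.99; + service €25.48 = €136.47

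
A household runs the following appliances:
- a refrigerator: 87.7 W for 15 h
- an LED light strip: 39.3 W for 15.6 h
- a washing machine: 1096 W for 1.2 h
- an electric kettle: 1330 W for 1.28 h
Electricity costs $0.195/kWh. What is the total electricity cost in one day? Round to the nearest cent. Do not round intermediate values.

$0.96

refrigerator: 87.7 W × 15 h = 1,316 Wh = 1.315 kWh
LED light strip: 39.3 W × 15.6 h = 613 Wh = 0.6131 kWh
washing machine: 1096 W × 1.2 h = 1,315 Wh = 1.315 kWh
electric kettle: 1330 W × 1.28 h = 1,702 Wh = 1.702 kWh
Total energy = 1.315 + 0.6131 + 1.315 + 1.702 = 4.946 kWh
Cost = 4.946 kWh × $0.195 = $0.96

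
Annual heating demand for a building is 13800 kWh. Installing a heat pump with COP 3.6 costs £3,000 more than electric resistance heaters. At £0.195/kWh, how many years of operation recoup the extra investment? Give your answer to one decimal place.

Resistance: 13800 kWh × £0.195 = £2,691.00/yr
Heat pump: 13800 / 3.6 = 3833 kWh in → × £0.195 = £747.50/yr
Annual savings = £1,943.50
Payback = £3,000 / £1,943.50 = 1.54 years

1.5 years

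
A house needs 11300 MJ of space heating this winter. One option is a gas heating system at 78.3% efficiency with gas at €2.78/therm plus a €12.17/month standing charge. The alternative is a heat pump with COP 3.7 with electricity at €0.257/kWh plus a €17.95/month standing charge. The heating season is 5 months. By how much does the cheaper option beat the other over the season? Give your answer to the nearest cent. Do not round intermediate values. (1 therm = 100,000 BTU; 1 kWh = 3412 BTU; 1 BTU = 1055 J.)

Heat load = 11300 MJ = 11,300,000,000 J / 1055 = 10,710,900 BTU
Gas: input = 10,710,900 / 0.783 = 13,679,311 BTU = 136.8 therm → 136.8 × €2.78 = €380.28; + 5 × €12.17 standing = €441.13
Heat pump: 10,710,900 BTU / 3412 = 3,139 kWh heat; / 3.7 = 848.4 kWh in → × €0.257 = €218.05; + 5 × €17.95 standing = €307.80
Difference = |€441.13 − €307.80| = €133.34

€133.34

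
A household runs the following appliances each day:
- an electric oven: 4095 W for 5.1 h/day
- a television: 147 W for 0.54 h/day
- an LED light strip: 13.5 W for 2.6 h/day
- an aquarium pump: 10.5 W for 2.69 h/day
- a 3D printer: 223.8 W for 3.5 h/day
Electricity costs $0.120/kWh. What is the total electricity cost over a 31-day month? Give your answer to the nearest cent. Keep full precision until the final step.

$81.14

electric oven: 4095 W × 5.1 h × 31 d = 647,420 Wh = 647.4 kWh
television: 147 W × 0.54 h × 31 d = 2,461 Wh = 2.461 kWh
LED light strip: 13.5 W × 2.6 h × 31 d = 1,088 Wh = 1.088 kWh
aquarium pump: 10.5 W × 2.69 h × 31 d = 876 Wh = 0.8756 kWh
3D printer: 223.8 W × 3.5 h × 31 d = 24,282 Wh = 24.28 kWh
Total energy = 647.4 + 2.461 + 1.088 + 0.8756 + 24.28 = 676.1 kWh
Cost = 676.1 kWh × $0.120 = $81.14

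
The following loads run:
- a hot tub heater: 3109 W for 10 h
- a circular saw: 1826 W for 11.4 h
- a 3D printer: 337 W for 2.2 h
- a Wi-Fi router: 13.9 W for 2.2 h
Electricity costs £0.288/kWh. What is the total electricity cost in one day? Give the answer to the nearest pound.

hot tub heater: 3109 W × 10 h = 31,090 Wh = 31.09 kWh
circular saw: 1826 W × 11.4 h = 20,816 Wh = 20.82 kWh
3D printer: 337 W × 2.2 h = 741 Wh = 0.7414 kWh
Wi-Fi router: 13.9 W × 2.2 h = 31 Wh = 0.03058 kWh
Total energy = 31.09 + 20.82 + 0.7414 + 0.03058 = 52.68 kWh
Cost = 52.68 kWh × £0.288 = £15.17 ≈ £15

£15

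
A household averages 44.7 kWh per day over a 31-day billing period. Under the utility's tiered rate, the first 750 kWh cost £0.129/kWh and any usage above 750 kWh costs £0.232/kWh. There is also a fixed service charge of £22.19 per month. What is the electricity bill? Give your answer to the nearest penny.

Usage = 44.7 kWh/day × 31 days = 1385.7 kWh
First 750 kWh × £0.129 = £96.75
Remaining 635.7 kWh × £0.232 = £147.48
Energy charge = £244.23; + service £22.19 = £266.42

£266.42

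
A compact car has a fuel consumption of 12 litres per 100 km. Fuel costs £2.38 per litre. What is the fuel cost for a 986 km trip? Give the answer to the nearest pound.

Fuel = 12 L/100 km × 986 km / 100 = 118.3 L
Cost = 118.3 L × £2.38/L = £281.60 ≈ £282

£282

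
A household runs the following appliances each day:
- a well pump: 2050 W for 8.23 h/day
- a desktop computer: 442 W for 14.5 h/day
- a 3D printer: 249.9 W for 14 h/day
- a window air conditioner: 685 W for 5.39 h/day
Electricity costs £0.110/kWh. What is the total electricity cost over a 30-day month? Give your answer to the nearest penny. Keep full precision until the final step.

well pump: 2050 W × 8.23 h × 30 d = 506,145 Wh = 506.1 kWh
desktop computer: 442 W × 14.5 h × 30 d = 192,270 Wh = 192.3 kWh
3D printer: 249.9 W × 14 h × 30 d = 104,958 Wh = 105 kWh
window air conditioner: 685 W × 5.39 h × 30 d = 110,764 Wh = 110.8 kWh
Total energy = 506.1 + 192.3 + 105 + 110.8 = 914.1 kWh
Cost = 914.1 kWh × £0.110 = £100.56

£100.56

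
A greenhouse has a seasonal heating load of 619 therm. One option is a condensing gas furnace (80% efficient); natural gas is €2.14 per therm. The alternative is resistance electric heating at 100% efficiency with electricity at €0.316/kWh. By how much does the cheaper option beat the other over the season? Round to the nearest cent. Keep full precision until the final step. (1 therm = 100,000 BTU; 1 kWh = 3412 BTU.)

€4077.00

Heat load = 619 therm × 100,000 = 61,900,000 BTU
Gas: input = 61,900,000 / 0.80 = 77,375,000 BTU = 773.8 therm → 773.8 × €2.14 = €1,655.83
Electric: 61,900,000 BTU / 3412 = 18,140 kWh → × €0.316 = €5,732.83
Difference = |€1,655.83 − €5,732.83| = €4,077.00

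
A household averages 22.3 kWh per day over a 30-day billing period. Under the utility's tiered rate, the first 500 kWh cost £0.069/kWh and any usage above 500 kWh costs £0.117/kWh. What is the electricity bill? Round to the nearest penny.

Usage = 22.3 kWh/day × 30 days = 669 kWh
First 500 kWh × £0.069 = £34.50
Remaining 169 kWh × £0.117 = £19.77
Total = £54.27

£54.27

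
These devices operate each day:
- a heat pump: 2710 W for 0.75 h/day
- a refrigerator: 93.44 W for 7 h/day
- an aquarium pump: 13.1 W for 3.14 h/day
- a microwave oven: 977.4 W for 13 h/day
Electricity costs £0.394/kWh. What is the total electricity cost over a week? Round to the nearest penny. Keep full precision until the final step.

heat pump: 2710 W × 0.75 h × 7 d = 14,228 Wh = 14.23 kWh
refrigerator: 93.44 W × 7 h × 7 d = 4,579 Wh = 4.579 kWh
aquarium pump: 13.1 W × 3.14 h × 7 d = 288 Wh = 0.2879 kWh
microwave oven: 977.4 W × 13 h × 7 d = 88,943 Wh = 88.94 kWh
Total energy = 14.23 + 4.579 + 0.2879 + 88.94 = 108 kWh
Cost = 108 kWh × £0.394 = £42.57

£42.57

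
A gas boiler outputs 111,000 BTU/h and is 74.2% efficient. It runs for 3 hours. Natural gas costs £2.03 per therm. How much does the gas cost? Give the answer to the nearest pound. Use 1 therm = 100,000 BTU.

£9

Heat delivered = 111,000 BTU/h × 3 h = 333,000 BTU
Gas input = 333,000 / 0.742 = 448,787 BTU
= 448,787 / 100,000 = 4.488 therm
Cost = 4.488 × £2.03/therm = £9.11 ≈ £9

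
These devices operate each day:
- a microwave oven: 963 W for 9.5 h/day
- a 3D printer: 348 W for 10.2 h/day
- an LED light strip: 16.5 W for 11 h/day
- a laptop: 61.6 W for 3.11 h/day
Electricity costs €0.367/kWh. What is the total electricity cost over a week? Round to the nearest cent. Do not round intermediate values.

€33.58

microwave oven: 963 W × 9.5 h × 7 d = 64,040 Wh = 64.04 kWh
3D printer: 348 W × 10.2 h × 7 d = 24,847 Wh = 24.85 kWh
LED light strip: 16.5 W × 11 h × 7 d = 1,270 Wh = 1.27 kWh
laptop: 61.6 W × 3.11 h × 7 d = 1,341 Wh = 1.341 kWh
Total energy = 64.04 + 24.85 + 1.27 + 1.341 = 91.5 kWh
Cost = 91.5 kWh × €0.367 = €33.58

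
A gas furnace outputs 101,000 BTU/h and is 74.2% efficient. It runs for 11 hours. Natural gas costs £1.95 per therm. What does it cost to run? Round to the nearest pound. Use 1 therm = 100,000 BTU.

£29

Heat delivered = 101,000 BTU/h × 11 h = 1,111,000 BTU
Gas input = 1,111,000 / 0.742 = 1,497,305 BTU
= 1,497,305 / 100,000 = 14.97 therm
Cost = 14.97 × £1.95/therm = £29.20 ≈ £29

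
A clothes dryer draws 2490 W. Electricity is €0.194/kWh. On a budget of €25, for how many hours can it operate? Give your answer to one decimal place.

51.8 h

Energy budget = €25 / €0.194 per kWh = 128.9 kWh = 128,866 Wh
Runtime = 128,866 Wh / 2490 W = 51.75 h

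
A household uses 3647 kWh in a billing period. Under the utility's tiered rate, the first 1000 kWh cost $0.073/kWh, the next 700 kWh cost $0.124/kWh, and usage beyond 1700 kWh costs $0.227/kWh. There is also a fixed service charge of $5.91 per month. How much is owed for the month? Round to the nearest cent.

First 1000 kWh × $0.073 = $73.00
Next 700 kWh × $0.124 = $86.80
Remaining 1947 kWh × $0.227 = $441.97
Energy charge = $601.77; + service $5.91 = $607.68

$607.68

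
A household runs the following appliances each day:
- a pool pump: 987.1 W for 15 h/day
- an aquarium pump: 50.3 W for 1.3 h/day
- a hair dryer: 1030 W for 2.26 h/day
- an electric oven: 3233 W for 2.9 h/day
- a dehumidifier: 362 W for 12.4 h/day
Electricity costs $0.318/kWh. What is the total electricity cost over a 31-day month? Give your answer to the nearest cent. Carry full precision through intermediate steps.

$306.23

pool pump: 987.1 W × 15 h × 31 d = 459,002 Wh = 459 kWh
aquarium pump: 50.3 W × 1.3 h × 31 d = 2,027 Wh = 2.027 kWh
hair dryer: 1030 W × 2.26 h × 31 d = 72,162 Wh = 72.16 kWh
electric oven: 3233 W × 2.9 h × 31 d = 290,647 Wh = 290.6 kWh
dehumidifier: 362 W × 12.4 h × 31 d = 139,153 Wh = 139.2 kWh
Total energy = 459 + 2.027 + 72.16 + 290.6 + 139.2 = 963 kWh
Cost = 963 kWh × $0.318 = $306.23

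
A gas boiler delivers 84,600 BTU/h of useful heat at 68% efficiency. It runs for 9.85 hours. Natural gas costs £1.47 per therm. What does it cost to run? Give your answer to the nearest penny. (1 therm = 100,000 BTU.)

£18.01

Heat delivered = 84,600 BTU/h × 9.85 h = 833,310 BTU
Gas input = 833,310 / 0.68 = 1,225,456 BTU
= 1,225,456 / 100,000 = 12.25 therm
Cost = 12.25 × £1.47/therm = £18.01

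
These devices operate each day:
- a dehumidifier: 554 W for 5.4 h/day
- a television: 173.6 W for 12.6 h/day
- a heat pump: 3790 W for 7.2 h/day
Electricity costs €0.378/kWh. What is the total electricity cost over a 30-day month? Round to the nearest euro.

€368

dehumidifier: 554 W × 5.4 h × 30 d = 89,748 Wh = 89.75 kWh
television: 173.6 W × 12.6 h × 30 d = 65,621 Wh = 65.62 kWh
heat pump: 3790 W × 7.2 h × 30 d = 818,640 Wh = 818.6 kWh
Total energy = 89.75 + 65.62 + 818.6 = 974 kWh
Cost = 974 kWh × €0.378 = €368.18 ≈ €368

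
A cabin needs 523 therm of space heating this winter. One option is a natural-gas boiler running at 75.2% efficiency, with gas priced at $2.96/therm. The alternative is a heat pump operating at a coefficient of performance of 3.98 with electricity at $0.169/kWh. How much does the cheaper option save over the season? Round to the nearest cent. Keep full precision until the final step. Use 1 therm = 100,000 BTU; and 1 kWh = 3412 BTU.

$1407.74

Heat load = 523 therm × 100,000 = 52,300,000 BTU
Gas: input = 52,300,000 / 0.752 = 69,547,872 BTU = 695.5 therm → 695.5 × $2.96 = $2,058.62
Heat pump: 52,300,000 BTU / 3412 = 15,330 kWh heat; / 3.98 = 3,851 kWh in → × $0.169 = $650.87
Difference = |$2,058.62 − $650.87| = $1,407.74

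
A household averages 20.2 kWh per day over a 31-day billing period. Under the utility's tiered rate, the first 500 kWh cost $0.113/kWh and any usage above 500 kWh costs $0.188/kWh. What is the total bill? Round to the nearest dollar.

Usage = 20.2 kWh/day × 31 days = 626.2 kWh
First 500 kWh × $0.113 = $56.50
Remaining 126.2 kWh × $0.188 = $23.73
Total = $80.23 ≈ $80

$80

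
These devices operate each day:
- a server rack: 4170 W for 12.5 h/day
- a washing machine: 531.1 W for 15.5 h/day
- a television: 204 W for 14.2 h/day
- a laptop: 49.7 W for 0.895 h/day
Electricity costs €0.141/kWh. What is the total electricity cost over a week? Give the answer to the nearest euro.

server rack: 4170 W × 12.5 h × 7 d = 364,875 Wh = 364.9 kWh
washing machine: 531.1 W × 15.5 h × 7 d = 57,624 Wh = 57.62 kWh
television: 204 W × 14.2 h × 7 d = 20,278 Wh = 20.28 kWh
laptop: 49.7 W × 0.895 h × 7 d = 311 Wh = 0.3114 kWh
Total energy = 364.9 + 57.62 + 20.28 + 0.3114 = 443.1 kWh
Cost = 443.1 kWh × €0.141 = €62.48 ≈ €62

€62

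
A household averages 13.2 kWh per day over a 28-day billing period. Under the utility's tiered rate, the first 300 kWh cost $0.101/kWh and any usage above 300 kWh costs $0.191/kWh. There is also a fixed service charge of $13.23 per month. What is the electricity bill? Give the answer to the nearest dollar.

$57

Usage = 13.2 kWh/day × 28 days = 369.6 kWh
First 300 kWh × $0.101 = $30.30
Remaining 69.6 kWh × $0.191 = $13.29
Energy charge = $43.59; + service $13.23 = $56.82 ≈ $57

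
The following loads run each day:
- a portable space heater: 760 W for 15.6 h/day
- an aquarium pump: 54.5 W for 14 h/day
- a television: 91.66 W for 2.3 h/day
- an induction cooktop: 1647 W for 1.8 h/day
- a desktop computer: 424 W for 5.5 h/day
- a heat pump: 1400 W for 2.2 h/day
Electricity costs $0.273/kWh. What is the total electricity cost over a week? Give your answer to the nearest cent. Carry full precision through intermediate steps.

portable space heater: 760 W × 15.6 h × 7 d = 82,992 Wh = 82.99 kWh
aquarium pump: 54.5 W × 14 h × 7 d = 5,341 Wh = 5.341 kWh
television: 91.66 W × 2.3 h × 7 d = 1,476 Wh = 1.476 kWh
induction cooktop: 1647 W × 1.8 h × 7 d = 20,752 Wh = 20.75 kWh
desktop computer: 424 W × 5.5 h × 7 d = 16,324 Wh = 16.32 kWh
heat pump: 1400 W × 2.2 h × 7 d = 21,560 Wh = 21.56 kWh
Total energy = 82.99 + 5.341 + 1.476 + 20.75 + 16.32 + 21.56 = 148.4 kWh
Cost = 148.4 kWh × $0.273 = $40.53

$40.53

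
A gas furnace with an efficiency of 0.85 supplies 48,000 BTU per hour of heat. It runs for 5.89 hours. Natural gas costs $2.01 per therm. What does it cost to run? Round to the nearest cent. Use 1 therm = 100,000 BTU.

$6.69

Heat delivered = 48,000 BTU/h × 5.89 h = 282,720 BTU
Gas input = 282,720 / 0.85 = 332,612 BTU
= 332,612 / 100,000 = 3.326 therm
Cost = 3.326 × $2.01/therm = $6.69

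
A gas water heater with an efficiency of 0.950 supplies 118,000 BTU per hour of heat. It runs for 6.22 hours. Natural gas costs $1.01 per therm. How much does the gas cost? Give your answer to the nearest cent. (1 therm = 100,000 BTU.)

Heat delivered = 118,000 BTU/h × 6.22 h = 733,960 BTU
Gas input = 733,960 / 0.950 = 772,589 BTU
= 772,589 / 100,000 = 7.726 therm
Cost = 7.726 × $1.01/therm = $7.80

$7.80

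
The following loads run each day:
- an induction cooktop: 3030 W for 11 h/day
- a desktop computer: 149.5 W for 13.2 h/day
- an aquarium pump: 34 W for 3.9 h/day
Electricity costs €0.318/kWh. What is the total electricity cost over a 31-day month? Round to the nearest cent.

induction cooktop: 3030 W × 11 h × 31 d = 1,033,230 Wh = 1,033 kWh
desktop computer: 149.5 W × 13.2 h × 31 d = 61,175 Wh = 61.18 kWh
aquarium pump: 34 W × 3.9 h × 31 d = 4,111 Wh = 4.111 kWh
Total energy = 1,033 + 61.18 + 4.111 = 1,099 kWh
Cost = 1,099 kWh × €0.318 = €349.33

€349.33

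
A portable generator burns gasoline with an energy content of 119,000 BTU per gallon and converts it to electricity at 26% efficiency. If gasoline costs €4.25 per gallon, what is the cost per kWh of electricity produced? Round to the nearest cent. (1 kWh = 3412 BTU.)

€0.47

Electrical output per gallon = 119,000 BTU × 0.26 / 3412 BTU/kWh = 9.068 kWh
Cost per kWh = €4.25 / 9.068 kWh = €0.469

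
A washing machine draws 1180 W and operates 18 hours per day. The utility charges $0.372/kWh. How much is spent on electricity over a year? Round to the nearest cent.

$2883.97

Energy = 1180 W × 18 h/day × 365 days = 7,752,600 Wh = 7,753 kWh
Cost = 7,753 kWh × $0.372/kWh = $2,883.97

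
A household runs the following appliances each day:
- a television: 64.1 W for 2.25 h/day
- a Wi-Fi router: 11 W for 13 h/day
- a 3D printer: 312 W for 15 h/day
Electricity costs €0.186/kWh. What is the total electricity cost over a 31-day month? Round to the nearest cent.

television: 64.1 W × 2.25 h × 31 d = 4,471 Wh = 4.471 kWh
Wi-Fi router: 11 W × 13 h × 31 d = 4,433 Wh = 4.433 kWh
3D printer: 312 W × 15 h × 31 d = 145,080 Wh = 145.1 kWh
Total energy = 4.471 + 4.433 + 145.1 = 154 kWh
Cost = 154 kWh × €0.186 = €28.64

€28.64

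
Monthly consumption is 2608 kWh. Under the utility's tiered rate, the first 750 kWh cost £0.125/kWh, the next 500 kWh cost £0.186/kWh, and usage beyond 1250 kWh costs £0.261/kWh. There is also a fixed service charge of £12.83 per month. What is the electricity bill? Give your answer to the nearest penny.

£554.02

First 750 kWh × £0.125 = £93.75
Next 500 kWh × £0.186 = £93.00
Remaining 1358 kWh × £0.261 = £354.44
Energy charge = £541.19; + service £12.83 = £554.02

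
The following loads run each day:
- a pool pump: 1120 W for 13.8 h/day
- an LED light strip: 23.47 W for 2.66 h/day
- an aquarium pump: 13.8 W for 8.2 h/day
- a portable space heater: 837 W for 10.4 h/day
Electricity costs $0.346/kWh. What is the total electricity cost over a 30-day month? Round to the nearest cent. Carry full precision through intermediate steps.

$252.61

pool pump: 1120 W × 13.8 h × 30 d = 463,680 Wh = 463.7 kWh
LED light strip: 23.47 W × 2.66 h × 30 d = 1,873 Wh = 1.873 kWh
aquarium pump: 13.8 W × 8.2 h × 30 d = 3,395 Wh = 3.395 kWh
portable space heater: 837 W × 10.4 h × 30 d = 261,144 Wh = 261.1 kWh
Total energy = 463.7 + 1.873 + 3.395 + 261.1 = 730.1 kWh
Cost = 730.1 kWh × $0.346 = $252.61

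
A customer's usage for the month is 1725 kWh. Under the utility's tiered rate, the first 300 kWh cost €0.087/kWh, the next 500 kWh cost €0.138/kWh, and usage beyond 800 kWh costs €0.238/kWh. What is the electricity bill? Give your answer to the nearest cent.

First 300 kWh × €0.087 = €26.10
Next 500 kWh × €0.138 = €69.00
Remaining 925 kWh × €0.238 = €220.15
Total = €315.25

€315.25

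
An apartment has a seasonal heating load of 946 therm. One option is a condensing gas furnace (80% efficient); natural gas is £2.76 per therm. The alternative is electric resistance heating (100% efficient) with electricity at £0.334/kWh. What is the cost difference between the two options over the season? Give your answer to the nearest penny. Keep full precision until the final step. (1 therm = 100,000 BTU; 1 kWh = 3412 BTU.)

£5996.68

Heat load = 946 therm × 100,000 = 94,600,000 BTU
Gas: input = 94,600,000 / 0.80 = 118,250,000 BTU = 1,182 therm → 1,182 × £2.76 = £3,263.70
Electric: 94,600,000 BTU / 3412 = 27,730 kWh → × £0.334 = £9,260.38
Difference = |£3,263.70 − £9,260.38| = £5,996.68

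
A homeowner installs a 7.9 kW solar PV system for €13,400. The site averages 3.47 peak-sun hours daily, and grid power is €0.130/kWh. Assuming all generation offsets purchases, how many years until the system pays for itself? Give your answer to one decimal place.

10.3 years

Daily generation = 7.9 kW × 3.47 h = 27.41 kWh
Annual generation = 27.41 × 365 = 10006 kWh
Annual savings = 10006 × €0.130 = €1,300.75
Payback = €13,400 / €1,300.75 = 10.3 years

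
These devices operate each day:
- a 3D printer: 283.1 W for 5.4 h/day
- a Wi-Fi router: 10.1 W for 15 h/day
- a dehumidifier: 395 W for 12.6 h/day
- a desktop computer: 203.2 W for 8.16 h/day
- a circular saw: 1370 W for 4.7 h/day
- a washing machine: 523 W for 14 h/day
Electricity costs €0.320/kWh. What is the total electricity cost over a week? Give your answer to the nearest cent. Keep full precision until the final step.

3D printer: 283.1 W × 5.4 h × 7 d = 10,701 Wh = 10.7 kWh
Wi-Fi router: 10.1 W × 15 h × 7 d = 1,060 Wh = 1.06 kWh
dehumidifier: 395 W × 12.6 h × 7 d = 34,839 Wh = 34.84 kWh
desktop computer: 203.2 W × 8.16 h × 7 d = 11,607 Wh = 11.61 kWh
circular saw: 1370 W × 4.7 h × 7 d = 45,073 Wh = 45.07 kWh
washing machine: 523 W × 14 h × 7 d = 51,254 Wh = 51.25 kWh
Total energy = 10.7 + 1.06 + 34.84 + 11.61 + 45.07 + 51.25 = 154.5 kWh
Cost = 154.5 kWh × €0.320 = €49.45

€49.45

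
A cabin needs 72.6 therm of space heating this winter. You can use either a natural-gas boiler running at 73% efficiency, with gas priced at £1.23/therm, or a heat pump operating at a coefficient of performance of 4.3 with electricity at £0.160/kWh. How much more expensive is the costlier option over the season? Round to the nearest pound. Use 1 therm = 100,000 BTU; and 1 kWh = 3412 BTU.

Heat load = 72.6 therm × 100,000 = 7,260,000 BTU
Gas: input = 7,260,000 / 0.73 = 9,945,205 BTU = 99.45 therm → 99.45 × £1.23 = £122.33
Heat pump: 7,260,000 BTU / 3412 = 2,128 kWh heat; / 4.3 = 494.8 kWh in → × £0.160 = £79.17
Difference = |£122.33 − £79.17| = £43.15 ≈ £43

£43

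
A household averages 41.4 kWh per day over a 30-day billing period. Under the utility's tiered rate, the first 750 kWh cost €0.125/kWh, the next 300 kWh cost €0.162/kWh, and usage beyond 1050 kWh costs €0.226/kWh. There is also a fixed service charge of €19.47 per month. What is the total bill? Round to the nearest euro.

€205

Usage = 41.4 kWh/day × 30 days = 1242 kWh
First 750 kWh × €0.125 = €93.75
Next 300 kWh × €0.162 = €48.60
Remaining 192 kWh × €0.226 = €43.39
Energy charge = €185.74; + service €19.47 = €205.21 ≈ €205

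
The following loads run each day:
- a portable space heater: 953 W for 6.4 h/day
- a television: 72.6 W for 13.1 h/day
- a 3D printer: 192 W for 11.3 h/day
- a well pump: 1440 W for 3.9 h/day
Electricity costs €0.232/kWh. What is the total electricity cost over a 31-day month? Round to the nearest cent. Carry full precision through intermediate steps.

portable space heater: 953 W × 6.4 h × 31 d = 189,075 Wh = 189.1 kWh
television: 72.6 W × 13.1 h × 31 d = 29,483 Wh = 29.48 kWh
3D printer: 192 W × 11.3 h × 31 d = 67,258 Wh = 67.26 kWh
well pump: 1440 W × 3.9 h × 31 d = 174,096 Wh = 174.1 kWh
Total energy = 189.1 + 29.48 + 67.26 + 174.1 = 459.9 kWh
Cost = 459.9 kWh × €0.232 = €106.70

€106.70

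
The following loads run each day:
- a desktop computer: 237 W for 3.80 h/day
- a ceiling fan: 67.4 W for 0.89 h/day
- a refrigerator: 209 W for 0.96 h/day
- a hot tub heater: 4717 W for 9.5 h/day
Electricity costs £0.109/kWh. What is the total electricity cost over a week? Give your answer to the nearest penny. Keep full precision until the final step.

£35.08

desktop computer: 237 W × 3.80 h × 7 d = 6,304 Wh = 6.304 kWh
ceiling fan: 67.4 W × 0.89 h × 7 d = 420 Wh = 0.4199 kWh
refrigerator: 209 W × 0.96 h × 7 d = 1,404 Wh = 1.404 kWh
hot tub heater: 4717 W × 9.5 h × 7 d = 313,680 Wh = 313.7 kWh
Total energy = 6.304 + 0.4199 + 1.404 + 313.7 = 321.8 kWh
Cost = 321.8 kWh × £0.109 = £35.08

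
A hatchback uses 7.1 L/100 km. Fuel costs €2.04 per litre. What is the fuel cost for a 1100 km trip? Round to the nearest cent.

€159.32

Fuel = 7.1 L/100 km × 1100 km / 100 = 78.1 L
Cost = 78.1 L × €2.04/L = €159.32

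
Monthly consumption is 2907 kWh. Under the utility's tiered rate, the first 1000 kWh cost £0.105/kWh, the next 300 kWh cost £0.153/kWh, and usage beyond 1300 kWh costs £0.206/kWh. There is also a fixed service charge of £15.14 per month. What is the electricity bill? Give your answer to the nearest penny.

First 1000 kWh × £0.105 = £105.00
Next 300 kWh × £0.153 = £45.90
Remaining 1607 kWh × £0.206 = £331.04
Energy charge = £481.94; + service £15.14 = £497.08

£497.08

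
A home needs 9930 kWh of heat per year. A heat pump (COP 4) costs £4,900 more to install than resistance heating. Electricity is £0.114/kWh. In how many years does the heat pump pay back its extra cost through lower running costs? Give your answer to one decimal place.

5.8 years

Resistance: 9930 kWh × £0.114 = £1,132.02/yr
Heat pump: 9930 / 4 = 2482 kWh in → × £0.114 = £283.00/yr
Annual savings = £849.01
Payback = £4,900 / £849.01 = 5.77 years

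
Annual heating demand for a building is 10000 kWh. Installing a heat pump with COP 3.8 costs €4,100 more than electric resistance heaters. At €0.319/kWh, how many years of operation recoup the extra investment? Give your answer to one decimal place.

Resistance: 10000 kWh × €0.319 = €3,190.00/yr
Heat pump: 10000 / 3.8 = 2632 kWh in → × €0.319 = €839.47/yr
Annual savings = €2,350.53
Payback = €4,100 / €2,350.53 = 1.74 years

1.7 years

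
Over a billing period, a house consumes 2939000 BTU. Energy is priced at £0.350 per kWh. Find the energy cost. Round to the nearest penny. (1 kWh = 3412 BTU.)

£301.48

2939000 BTU × (0.00029308 kWh/BTU) = 861.4 kWh
Cost = 861.4 kWh × £0.350/kWh = £301.48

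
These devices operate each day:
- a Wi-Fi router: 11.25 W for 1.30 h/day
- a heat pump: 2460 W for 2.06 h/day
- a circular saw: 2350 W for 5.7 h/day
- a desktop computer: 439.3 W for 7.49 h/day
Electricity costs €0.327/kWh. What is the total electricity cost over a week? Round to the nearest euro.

€50

Wi-Fi router: 11.25 W × 1.30 h × 7 d = 102 Wh = 0.1024 kWh
heat pump: 2460 W × 2.06 h × 7 d = 35,473 Wh = 35.47 kWh
circular saw: 2350 W × 5.7 h × 7 d = 93,765 Wh = 93.77 kWh
desktop computer: 439.3 W × 7.49 h × 7 d = 23,032 Wh = 23.03 kWh
Total energy = 0.1024 + 35.47 + 93.77 + 23.03 = 152.4 kWh
Cost = 152.4 kWh × €0.327 = €49.83 ≈ €50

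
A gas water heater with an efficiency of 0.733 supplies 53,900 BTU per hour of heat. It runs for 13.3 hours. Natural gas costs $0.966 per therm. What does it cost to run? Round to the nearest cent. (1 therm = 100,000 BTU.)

Heat delivered = 53,900 BTU/h × 13.3 h = 716,870 BTU
Gas input = 716,870 / 0.733 = 977,995 BTU
= 977,995 / 100,000 = 9.78 therm
Cost = 9.78 × $0.966/therm = $9.45

$9.45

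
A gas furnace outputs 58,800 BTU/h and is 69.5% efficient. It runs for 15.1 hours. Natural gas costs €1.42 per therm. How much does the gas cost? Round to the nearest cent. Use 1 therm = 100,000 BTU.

€18.14

Heat delivered = 58,800 BTU/h × 15.1 h = 887,880 BTU
Gas input = 887,880 / 0.695 = 1,277,525 BTU
= 1,277,525 / 100,000 = 12.78 therm
Cost = 12.78 × €1.42/therm = €18.14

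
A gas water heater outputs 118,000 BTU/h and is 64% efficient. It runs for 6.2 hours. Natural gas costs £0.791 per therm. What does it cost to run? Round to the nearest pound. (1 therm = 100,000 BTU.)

Heat delivered = 118,000 BTU/h × 6.2 h = 731,600 BTU
Gas input = 731,600 / 0.64 = 1,143,125 BTU
= 1,143,125 / 100,000 = 11.43 therm
Cost = 11.43 × £0.791/therm = £9.04 ≈ £9

£9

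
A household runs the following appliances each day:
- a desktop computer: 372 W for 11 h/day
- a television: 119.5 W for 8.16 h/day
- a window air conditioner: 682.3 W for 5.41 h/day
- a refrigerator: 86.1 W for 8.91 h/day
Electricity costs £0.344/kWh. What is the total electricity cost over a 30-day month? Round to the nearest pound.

desktop computer: 372 W × 11 h × 30 d = 122,760 Wh = 122.8 kWh
television: 119.5 W × 8.16 h × 30 d = 29,254 Wh = 29.25 kWh
window air conditioner: 682.3 W × 5.41 h × 30 d = 110,737 Wh = 110.7 kWh
refrigerator: 86.1 W × 8.91 h × 30 d = 23,015 Wh = 23.01 kWh
Total energy = 122.8 + 29.25 + 110.7 + 23.01 = 285.8 kWh
Cost = 285.8 kWh × £0.344 = £98.30 ≈ £98

£98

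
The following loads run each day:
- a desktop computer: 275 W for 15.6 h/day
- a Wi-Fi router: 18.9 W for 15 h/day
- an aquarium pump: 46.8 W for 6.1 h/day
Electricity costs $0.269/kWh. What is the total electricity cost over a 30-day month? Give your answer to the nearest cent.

$39.21

desktop computer: 275 W × 15.6 h × 30 d = 128,700 Wh = 128.7 kWh
Wi-Fi router: 18.9 W × 15 h × 30 d = 8,505 Wh = 8.505 kWh
aquarium pump: 46.8 W × 6.1 h × 30 d = 8,564 Wh = 8.564 kWh
Total energy = 128.7 + 8.505 + 8.564 = 145.8 kWh
Cost = 145.8 kWh × $0.269 = $39.21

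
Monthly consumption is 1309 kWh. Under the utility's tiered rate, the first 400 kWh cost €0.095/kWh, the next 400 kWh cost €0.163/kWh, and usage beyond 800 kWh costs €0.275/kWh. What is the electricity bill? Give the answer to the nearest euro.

First 400 kWh × €0.095 = €38.00
Next 400 kWh × €0.163 = €65.20
Remaining 509 kWh × €0.275 = €139.98
Total = €243.18 ≈ €243

€243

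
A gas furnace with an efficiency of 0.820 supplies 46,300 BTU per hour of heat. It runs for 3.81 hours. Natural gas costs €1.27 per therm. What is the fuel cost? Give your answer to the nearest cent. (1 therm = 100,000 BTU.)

Heat delivered = 46,300 BTU/h × 3.81 h = 176,403 BTU
Gas input = 176,403 / 0.820 = 215,126 BTU
= 215,126 / 100,000 = 2.151 therm
Cost = 2.151 × €1.27/therm = €2.73

€2.73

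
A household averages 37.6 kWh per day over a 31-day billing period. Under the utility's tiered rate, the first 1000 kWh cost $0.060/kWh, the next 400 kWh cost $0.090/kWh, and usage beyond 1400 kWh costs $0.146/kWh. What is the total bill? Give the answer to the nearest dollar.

Usage = 37.6 kWh/day × 31 days = 1165.6 kWh
First 1000 kWh × $0.060 = $60.00
Next 165.6 kWh × $0.090 = $14.90
Remaining tier: 0 kWh (not reached)
Total = $74.90 ≈ $75

$75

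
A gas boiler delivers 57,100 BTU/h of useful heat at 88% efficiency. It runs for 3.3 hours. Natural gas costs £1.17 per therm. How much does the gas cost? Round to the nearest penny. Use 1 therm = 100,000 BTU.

Heat delivered = 57,100 BTU/h × 3.3 h = 188,430 BTU
Gas input = 188,430 / 0.88 = 214,125 BTU
= 214,125 / 100,000 = 2.141 therm
Cost = 2.141 × £1.17/therm = £2.51

£2.51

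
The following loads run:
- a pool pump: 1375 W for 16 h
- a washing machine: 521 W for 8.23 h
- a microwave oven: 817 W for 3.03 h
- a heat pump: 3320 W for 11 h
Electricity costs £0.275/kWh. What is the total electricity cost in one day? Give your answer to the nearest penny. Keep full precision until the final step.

pool pump: 1375 W × 16 h = 22,000 Wh = 22 kWh
washing machine: 521 W × 8.23 h = 4,288 Wh = 4.288 kWh
microwave oven: 817 W × 3.03 h = 2,476 Wh = 2.476 kWh
heat pump: 3320 W × 11 h = 36,520 Wh = 36.52 kWh
Total energy = 22 + 4.288 + 2.476 + 36.52 = 65.28 kWh
Cost = 65.28 kWh × £0.275 = £17.95

£17.95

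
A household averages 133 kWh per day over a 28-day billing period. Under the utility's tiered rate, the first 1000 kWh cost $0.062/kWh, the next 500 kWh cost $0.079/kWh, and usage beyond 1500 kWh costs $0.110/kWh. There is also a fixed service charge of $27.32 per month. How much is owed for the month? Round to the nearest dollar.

$373

Usage = 133 kWh/day × 28 days = 3724 kWh
First 1000 kWh × $0.062 = $62.00
Next 500 kWh × $0.079 = $39.50
Remaining 2224 kWh × $0.110 = $244.64
Energy charge = $346.14; + service $27.32 = $373.46 ≈ $373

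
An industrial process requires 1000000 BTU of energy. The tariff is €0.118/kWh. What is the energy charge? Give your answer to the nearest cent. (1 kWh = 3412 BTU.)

€34.58

1000000 BTU × (0.00029308 kWh/BTU) = 293.1 kWh
Cost = 293.1 kWh × €0.118/kWh = €34.58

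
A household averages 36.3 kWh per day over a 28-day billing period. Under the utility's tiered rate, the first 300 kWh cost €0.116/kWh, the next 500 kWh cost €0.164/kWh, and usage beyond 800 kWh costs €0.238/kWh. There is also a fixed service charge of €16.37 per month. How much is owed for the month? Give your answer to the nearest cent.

€184.67

Usage = 36.3 kWh/day × 28 days = 1016.4 kWh
First 300 kWh × €0.116 = €34.80
Next 500 kWh × €0.164 = €82.00
Remaining 216.4 kWh × €0.238 = €51.50
Energy charge = €168.30; + service €16.37 = €184.67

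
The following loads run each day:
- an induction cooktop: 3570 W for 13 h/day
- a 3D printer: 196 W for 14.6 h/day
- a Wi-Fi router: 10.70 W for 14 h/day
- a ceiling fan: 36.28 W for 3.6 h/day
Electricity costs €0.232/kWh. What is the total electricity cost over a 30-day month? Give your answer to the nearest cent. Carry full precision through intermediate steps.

induction cooktop: 3570 W × 13 h × 30 d = 1,392,300 Wh = 1,392 kWh
3D printer: 196 W × 14.6 h × 30 d = 85,848 Wh = 85.85 kWh
Wi-Fi router: 10.70 W × 14 h × 30 d = 4,494 Wh = 4.494 kWh
ceiling fan: 36.28 W × 3.6 h × 30 d = 3,918 Wh = 3.918 kWh
Total energy = 1,392 + 85.85 + 4.494 + 3.918 = 1,487 kWh
Cost = 1,487 kWh × €0.232 = €344.88

€344.88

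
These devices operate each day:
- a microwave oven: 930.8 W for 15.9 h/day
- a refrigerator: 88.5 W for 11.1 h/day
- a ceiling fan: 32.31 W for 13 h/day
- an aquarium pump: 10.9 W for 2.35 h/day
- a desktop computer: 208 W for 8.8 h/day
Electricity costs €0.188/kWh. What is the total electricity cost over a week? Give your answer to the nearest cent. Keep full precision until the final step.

microwave oven: 930.8 W × 15.9 h × 7 d = 103,598 Wh = 103.6 kWh
refrigerator: 88.5 W × 11.1 h × 7 d = 6,876 Wh = 6.876 kWh
ceiling fan: 32.31 W × 13 h × 7 d = 2,940 Wh = 2.94 kWh
aquarium pump: 10.9 W × 2.35 h × 7 d = 179 Wh = 0.1793 kWh
desktop computer: 208 W × 8.8 h × 7 d = 12,813 Wh = 12.81 kWh
Total energy = 103.6 + 6.876 + 2.94 + 0.1793 + 12.81 = 126.4 kWh
Cost = 126.4 kWh × €0.188 = €23.76

€23.76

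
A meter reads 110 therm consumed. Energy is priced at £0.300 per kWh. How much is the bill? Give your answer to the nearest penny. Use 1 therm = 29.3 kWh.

£966.90

110 therm × (29.3 kWh/therm) = 3,223 kWh
Cost = 3,223 kWh × £0.300/kWh = £966.90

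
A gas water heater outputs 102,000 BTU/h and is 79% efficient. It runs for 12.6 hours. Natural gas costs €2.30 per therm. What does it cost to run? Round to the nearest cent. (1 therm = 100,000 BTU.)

Heat delivered = 102,000 BTU/h × 12.6 h = 1,285,200 BTU
Gas input = 1,285,200 / 0.79 = 1,626,835 BTU
= 1,626,835 / 100,000 = 16.27 therm
Cost = 16.27 × €2.30/therm = €37.42

€37.42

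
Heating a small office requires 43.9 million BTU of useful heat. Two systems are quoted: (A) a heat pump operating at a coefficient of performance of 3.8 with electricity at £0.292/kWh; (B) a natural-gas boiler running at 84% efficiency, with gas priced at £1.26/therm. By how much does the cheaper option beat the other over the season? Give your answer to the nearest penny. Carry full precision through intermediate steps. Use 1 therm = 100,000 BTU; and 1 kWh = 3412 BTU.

£330.18

Heat load = 43.9 × 10⁶ BTU = 43,900,000 BTU
Gas: input = 43,900,000 / 0.84 = 52,261,905 BTU = 522.6 therm → 522.6 × £1.26 = £658.50
Heat pump: 43,900,000 BTU / 3412 = 12,870 kWh heat; / 3.8 = 3,386 kWh in → × £0.292 = £988.68
Difference = |£658.50 − £988.68| = £330.18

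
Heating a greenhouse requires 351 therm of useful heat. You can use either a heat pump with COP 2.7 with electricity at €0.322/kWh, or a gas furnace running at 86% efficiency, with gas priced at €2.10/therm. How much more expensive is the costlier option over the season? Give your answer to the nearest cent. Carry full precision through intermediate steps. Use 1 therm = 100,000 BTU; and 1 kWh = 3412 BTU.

€369.75

Heat load = 351 therm × 100,000 = 35,100,000 BTU
Gas: input = 35,100,000 / 0.86 = 40,813,953 BTU = 408.1 therm → 408.1 × €2.10 = €857.09
Heat pump: 35,100,000 BTU / 3412 = 10,290 kWh heat; / 2.7 = 3,810 kWh in → × €0.322 = €1,226.85
Difference = |€857.09 − €1,226.85| = €369.75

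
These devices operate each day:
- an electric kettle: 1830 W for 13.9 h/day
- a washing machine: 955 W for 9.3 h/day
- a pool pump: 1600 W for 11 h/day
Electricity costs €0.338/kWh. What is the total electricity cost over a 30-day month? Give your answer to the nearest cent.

electric kettle: 1830 W × 13.9 h × 30 d = 763,110 Wh = 763.1 kWh
washing machine: 955 W × 9.3 h × 30 d = 266,445 Wh = 266.4 kWh
pool pump: 1600 W × 11 h × 30 d = 528,000 Wh = 528 kWh
Total energy = 763.1 + 266.4 + 528 = 1,558 kWh
Cost = 1,558 kWh × €0.338 = €526.45

€526.45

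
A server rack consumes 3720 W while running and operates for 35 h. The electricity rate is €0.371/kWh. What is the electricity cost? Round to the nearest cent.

€48.30

Energy = 3720 W × 35 h = 130,200 Wh = 130.2 kWh
Cost = 130.2 kWh × €0.371/kWh = €48.30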